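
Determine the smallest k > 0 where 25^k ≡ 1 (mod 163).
27

163 is prime, so ord(25) divides φ(163) = 162.
Divisors of 162: 1, 2, 3, 6, 9, 18, 27, 54, 81, 162.
Repeated squaring: 25^1 ≡ 25, 25^2 ≡ 136, 25^4 ≡ 77, 25^8 ≡ 61, 25^16 ≡ 135, 25^32 ≡ 132, 25^64 ≡ 146, 25^128 ≡ 126 (mod 163).
Test 25^d mod 163 for each divisor d in increasing order:
25^1 ≡ 25
25^2 ≡ 136
25^3 = 25^2·25^1 ≡ 140
25^6 = 25^4·25^2 ≡ 40
25^9 = 25^8·25^1 ≡ 58
25^18 = 25^16·25^2 ≡ 104
25^27 = 25^16·25^8·25^2·25^1 ≡ 1  ← first divisor giving 1
The order is 27.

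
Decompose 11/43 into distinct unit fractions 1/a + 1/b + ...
1/4 + 1/172

Greedy algorithm:
11/43: ceiling(43/11) = 4, use 1/4
1/172: ceiling(172/1) = 172, use 1/172
Result: 11/43 = 1/4 + 1/172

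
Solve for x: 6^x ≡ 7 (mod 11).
3

Baby-step giant-step with step n = ⌈√11⌉ = 4.
Baby steps 6^j mod 11 (j:value) for j=0..3: 0:1, 1:6, 2:3, 3:7.
h = 7 is already in the table at j=3, so x = 3.
Check: 6^3 ≡ 7 (mod 11).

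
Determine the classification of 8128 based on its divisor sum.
perfect

Proper divisors of 8128: sum = 1 + 2 + 4 + 8 + 16 + 32 + 64 + 127 + 254 + 508 + 1016 + 2032 + 4064 = 8128
Since 8128 = 8128, 8128 is perfect.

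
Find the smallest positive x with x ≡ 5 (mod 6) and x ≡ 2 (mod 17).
53

Using Chinese Remainder Theorem:
M = 6 × 17 = 102
M1 = 17, M2 = 6
y1 = 17^(-1) mod 6 = 5
y2 = 6^(-1) mod 17 = 3
x = (5×17×5 + 2×6×3) mod 102 = 53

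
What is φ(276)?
88

276 = 2^2 × 3 × 23
φ(n) = n × ∏(1 - 1/p) for each prime p dividing n
φ(276) = 276 × (1 - 1/2) × (1 - 1/3) × (1 - 1/23) = 88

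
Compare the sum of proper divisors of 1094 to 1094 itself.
deficient

Proper divisors of 1094: sum = 1 + 2 + 547 = 550
Since 550 < 1094, 1094 is deficient.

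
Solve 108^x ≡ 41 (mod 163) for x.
128

Baby-step giant-step with step n = ⌈√163⌉ = 13.
Baby steps 108^j mod 163 (j:value) for j=0..12: 0:1, 1:108, 2:91, 3:48, 4:131, 5:130, 6:22, 7:94, 8:46, 9:78, 10:111, 11:89, 12:158.
Giant-step multiplier: 108^(-13) ≡ 108^(162-13) = 108^149 ≡ 147 (mod 163).
Giant steps γ_i = 41·147^i mod 163: γ_0=41, γ_1=159, γ_2=64, γ_3=117, γ_4=84, γ_5=123, γ_6=151, γ_7=29, γ_8=25, γ_9=89 (in table at j=11).
x = i·n + j = 9·13 + 11 = 128.
Check: 108^128 ≡ 41 (mod 163).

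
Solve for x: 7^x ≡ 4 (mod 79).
34

Baby-step giant-step with step n = ⌈√79⌉ = 9.
Baby steps 7^j mod 79 (j:value) for j=0..8: 0:1, 1:7, 2:49, 3:27, 4:31, 5:59, 6:18, 7:47, 8:13.
Giant-step multiplier: 7^(-9) ≡ 7^(78-9) = 7^69 ≡ 33 (mod 79).
Giant steps γ_i = 4·33^i mod 79: γ_0=4, γ_1=53, γ_2=11, γ_3=47 (in table at j=7).
x = i·n + j = 3·9 + 7 = 34.
Check: 7^34 ≡ 4 (mod 79).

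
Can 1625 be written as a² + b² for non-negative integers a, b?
5² + 40² (a=5, b=40)

Factorization: 1625 = 5^3 × 13
By Fermat: n is sum of two squares iff every prime p ≡ 3 (mod 4) appears to even power.
All primes ≡ 3 (mod 4) appear to even power.
Search a = 0, 1, 2, … for 1625 - a² a perfect square: first hit at a = 5: 1625 - 25 = 1600 = 40².
1625 = 5² + 40² = 25 + 1600 ✓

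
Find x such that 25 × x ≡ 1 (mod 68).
49

gcd(25, 68) = 1, so the inverse exists.
Extended Euclidean algorithm on (68, 25):
68 = 2 × 25 + 18  ⟹  18 = (1)·68 + (-2)·25
25 = 1 × 18 + 7  ⟹  7 = (-1)·68 + (3)·25
18 = 2 × 7 + 4  ⟹  4 = (3)·68 + (-8)·25
7 = 1 × 4 + 3  ⟹  3 = (-4)·68 + (11)·25
4 = 1 × 3 + 1  ⟹  1 = (7)·68 + (-19)·25
So (-19)·25 ≡ 1 (mod 68), i.e. 25^(-1) ≡ -19 ≡ 49 (mod 68).
Check: 25 × 49 = 1225 ≡ 1 (mod 68)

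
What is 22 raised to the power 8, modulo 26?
16

Repeated squaring. Binary of 8 = 1000.
22^1 ≡ 22 (mod 26); 22^2 ≡ 16 (mod 26); 22^4 ≡ 22 (mod 26); 22^8 ≡ 16 (mod 26)
22^8 = 22^8 ≡ 16 (mod 26)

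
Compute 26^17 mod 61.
55

Repeated squaring. Binary of 17 = 10001.
26^1 ≡ 26 (mod 61); 26^2 ≡ 5 (mod 61); 26^4 ≡ 25 (mod 61); 26^8 ≡ 15 (mod 61); 26^16 ≡ 42 (mod 61)
26^17 = 26^1 × 26^16 ≡ 55 (mod 61)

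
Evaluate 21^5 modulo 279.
99

Repeated squaring. Binary of 5 = 101.
21^1 ≡ 21 (mod 279); 21^2 ≡ 162 (mod 279); 21^4 ≡ 18 (mod 279)
21^5 = 21^1 × 21^4 ≡ 99 (mod 279)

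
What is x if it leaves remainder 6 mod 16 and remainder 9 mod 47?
150

Using Chinese Remainder Theorem:
M = 16 × 47 = 752
M1 = 47, M2 = 16
y1 = 47^(-1) mod 16 = 15
y2 = 16^(-1) mod 47 = 3
x = (6×47×15 + 9×16×3) mod 752 = 150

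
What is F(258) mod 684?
388

Matrix identity: Q^n = [[F_(n+1), F_n], [F_n, F_(n-1)]] with Q = [[1,1],[1,0]].
n = 258 = 100000010₂. Square-and-multiply, entries mod 684:
Q^1 = [[1,1],[1,0]]
Q^2 = (Q^1)² = [[2,1],[1,1]]
Q^4 = (Q^2)² = [[5,3],[3,2]]
Q^8 = (Q^4)² = [[34,21],[21,13]]
Q^16 = (Q^8)² = [[229,303],[303,610]]
Q^32 = (Q^16)² = [[610,453],[453,157]]
Q^64 = (Q^32)² = [[13,663],[663,34]]
Q^129 = (Q^64)²·Q = [[307,610],[610,381]]
Q^258 = (Q^129)² = [[545,388],[388,157]]
F_258 mod 684 = Q^258[0][1] = 388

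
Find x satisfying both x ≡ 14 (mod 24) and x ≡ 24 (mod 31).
86

Using Chinese Remainder Theorem:
M = 24 × 31 = 744
M1 = 31, M2 = 24
y1 = 31^(-1) mod 24 = 7
y2 = 24^(-1) mod 31 = 22
x = (14×31×7 + 24×24×22) mod 744 = 86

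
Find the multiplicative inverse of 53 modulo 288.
125

gcd(53, 288) = 1, so the inverse exists.
Extended Euclidean algorithm on (288, 53):
288 = 5 × 53 + 23  ⟹  23 = (1)·288 + (-5)·53
53 = 2 × 23 + 7  ⟹  7 = (-2)·288 + (11)·53
23 = 3 × 7 + 2  ⟹  2 = (7)·288 + (-38)·53
7 = 3 × 2 + 1  ⟹  1 = (-23)·288 + (125)·53
So (125)·53 ≡ 1 (mod 288), i.e. 53^(-1) ≡ 125 (mod 288).
Check: 53 × 125 = 6625 ≡ 1 (mod 288)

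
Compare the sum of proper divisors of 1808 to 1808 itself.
deficient

Proper divisors of 1808: sum = 1 + 2 + 4 + 8 + 16 + 113 + 226 + 452 + 904 = 1726
Since 1726 < 1808, 1808 is deficient.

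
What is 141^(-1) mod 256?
69

gcd(141, 256) = 1, so the inverse exists.
Extended Euclidean algorithm on (256, 141):
256 = 1 × 141 + 115  ⟹  115 = (1)·256 + (-1)·141
141 = 1 × 115 + 26  ⟹  26 = (-1)·256 + (2)·141
115 = 4 × 26 + 11  ⟹  11 = (5)·256 + (-9)·141
26 = 2 × 11 + 4  ⟹  4 = (-11)·256 + (20)·141
11 = 2 × 4 + 3  ⟹  3 = (27)·256 + (-49)·141
4 = 1 × 3 + 1  ⟹  1 = (-38)·256 + (69)·141
So (69)·141 ≡ 1 (mod 256), i.e. 141^(-1) ≡ 69 (mod 256).
Check: 141 × 69 = 9729 ≡ 1 (mod 256)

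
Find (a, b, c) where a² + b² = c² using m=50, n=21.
(2059, 2100, 2941)

Euclid's formula: a = m² - n², b = 2mn, c = m² + n²
m = 50, n = 21
a = 50² - 21² = 2500 - 441 = 2059
b = 2 × 50 × 21 = 2100
c = 50² + 21² = 2500 + 441 = 2941
Verification: 2059² + 2100² = 4239481 + 4410000 = 8649481 = 2941² ✓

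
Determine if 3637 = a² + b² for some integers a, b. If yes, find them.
39² + 46² (a=39, b=46)

Factorization: 3637 = 3637
By Fermat: n is sum of two squares iff every prime p ≡ 3 (mod 4) appears to even power.
All primes ≡ 3 (mod 4) appear to even power.
Search a = 0, 1, 2, … for 3637 - a² a perfect square: first hit at a = 39: 3637 - 1521 = 2116 = 46².
3637 = 39² + 46² = 1521 + 2116 ✓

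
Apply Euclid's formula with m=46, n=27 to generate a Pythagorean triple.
(1387, 2484, 2845)

Euclid's formula: a = m² - n², b = 2mn, c = m² + n²
m = 46, n = 27
a = 46² - 27² = 2116 - 729 = 1387
b = 2 × 46 × 27 = 2484
c = 46² + 27² = 2116 + 729 = 2845
Verification: 1387² + 2484² = 1923769 + 6170256 = 8094025 = 2845² ✓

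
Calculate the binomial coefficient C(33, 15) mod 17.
16

Using Lucas' theorem:
Write n=33 and k=15 in base 17:
n in base 17: [1, 16]
k in base 17: [0, 15]
C(33,15) mod 17 = ∏ C(n_i, k_i) mod 17
Digit binomials (mod 17): C(1,0) = 1; C(16,15) = 16
Product: 1 × 16 = 16 ≡ 16 (mod 17)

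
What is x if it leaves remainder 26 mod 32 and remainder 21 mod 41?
1210

Using Chinese Remainder Theorem:
M = 32 × 41 = 1312
M1 = 41, M2 = 32
y1 = 41^(-1) mod 32 = 25
y2 = 32^(-1) mod 41 = 9
x = (26×41×25 + 21×32×9) mod 1312 = 1210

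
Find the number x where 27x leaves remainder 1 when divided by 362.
295

gcd(27, 362) = 1, so the inverse exists.
Extended Euclidean algorithm on (362, 27):
362 = 13 × 27 + 11  ⟹  11 = (1)·362 + (-13)·27
27 = 2 × 11 + 5  ⟹  5 = (-2)·362 + (27)·27
11 = 2 × 5 + 1  ⟹  1 = (5)·362 + (-67)·27
So (-67)·27 ≡ 1 (mod 362), i.e. 27^(-1) ≡ -67 ≡ 295 (mod 362).
Check: 27 × 295 = 7965 ≡ 1 (mod 362)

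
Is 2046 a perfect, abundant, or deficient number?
abundant

Proper divisors of 2046: sum = 1 + 2 + 3 + 6 + 11 + 22 + 31 + 33 + 62 + 66 + 93 + 186 + 341 + 682 + 1023 = 2562
Since 2562 > 2046, 2046 is abundant.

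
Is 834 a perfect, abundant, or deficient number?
abundant

Proper divisors of 834: sum = 1 + 2 + 3 + 6 + 139 + 278 + 417 = 846
Since 846 > 834, 834 is abundant.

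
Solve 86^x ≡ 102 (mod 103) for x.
51

Baby-step giant-step with step n = ⌈√103⌉ = 11.
Baby steps 86^j mod 103 (j:value) for j=0..10: 0:1, 1:86, 2:83, 3:31, 4:91, 5:101, 6:34, 7:40, 8:41, 9:24, 10:4.
Giant-step multiplier: 86^(-11) ≡ 86^(102-11) = 86^91 ≡ 53 (mod 103).
Giant steps γ_i = 102·53^i mod 103: γ_0=102, γ_1=50, γ_2=75, γ_3=61, γ_4=40 (in table at j=7).
x = i·n + j = 4·11 + 7 = 51.
Check: 86^51 ≡ 102 (mod 103).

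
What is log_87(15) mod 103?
86

Baby-step giant-step with step n = ⌈√103⌉ = 11.
Baby steps 87^j mod 103 (j:value) for j=0..10: 0:1, 1:87, 2:50, 3:24, 4:28, 5:67, 6:61, 7:54, 8:63, 9:22, 10:60.
Giant-step multiplier: 87^(-11) ≡ 87^(102-11) = 87^91 ≡ 78 (mod 103).
Giant steps γ_i = 15·78^i mod 103: γ_0=15, γ_1=37, γ_2=2, γ_3=53, γ_4=14, γ_5=62, γ_6=98, γ_7=22 (in table at j=9).
x = i·n + j = 7·11 + 9 = 86.
Check: 87^86 ≡ 15 (mod 103).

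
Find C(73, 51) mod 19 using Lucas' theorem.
8

Using Lucas' theorem:
Write n=73 and k=51 in base 19:
n in base 19: [3, 16]
k in base 19: [2, 13]
C(73,51) mod 19 = ∏ C(n_i, k_i) mod 19
Digit binomials (mod 19): C(3,2) = 3; C(16,13) = 560 ≡ 9
Product: 3 × 9 = 27 ≡ 8 (mod 19)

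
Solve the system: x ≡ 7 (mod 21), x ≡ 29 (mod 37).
658

Using Chinese Remainder Theorem:
M = 21 × 37 = 777
M1 = 37, M2 = 21
y1 = 37^(-1) mod 21 = 4
y2 = 21^(-1) mod 37 = 30
x = (7×37×4 + 29×21×30) mod 777 = 658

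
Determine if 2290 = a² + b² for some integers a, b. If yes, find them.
9² + 47² (a=9, b=47)

Factorization: 2290 = 2 × 5 × 229
By Fermat: n is sum of two squares iff every prime p ≡ 3 (mod 4) appears to even power.
All primes ≡ 3 (mod 4) appear to even power.
Search a = 0, 1, 2, … for 2290 - a² a perfect square: first hit at a = 9: 2290 - 81 = 2209 = 47².
2290 = 9² + 47² = 81 + 2209 ✓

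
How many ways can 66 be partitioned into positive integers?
2323520

p(n) counts ways to write n as a sum of positive integers (order ignored).
Euler's pentagonal recurrence: p(k) = p(k-1) + p(k-2) - p(k-5) - p(k-7) + p(k-12) + p(k-15) - ... (offsets j(3j∓1)/2, signs ++--, p(0)=1, p(<0)=0).
DP table for k = 0..65: p(0)=1, p(1)=1, p(2)=2, p(3)=3, p(4)=5, p(5)=7, p(6)=11, p(7)=15, p(8)=22, p(9)=30, p(10)=42, p(11)=56, p(12)=77, p(13)=101, p(14)=135, p(15)=176, p(16)=231, p(17)=297, p(18)=385, p(19)=490, p(20)=627, p(21)=792, p(22)=1002, p(23)=1255, p(24)=1575, p(25)=1958, p(26)=2436, p(27)=3010, p(28)=3718, p(29)=4565, p(30)=5604, p(31)=6842, p(32)=8349, p(33)=10143, p(34)=12310, p(35)=14883, p(36)=17977, p(37)=21637, p(38)=26015, p(39)=31185, p(40)=37338, p(41)=44583, p(42)=53174, p(43)=63261, p(44)=75175, p(45)=89134, p(46)=105558, p(47)=124754, p(48)=147273, p(49)=173525, p(50)=204226, p(51)=239943, p(52)=281589, p(53)=329931, p(54)=386155, p(55)=451276, p(56)=526823, p(57)=614154, p(58)=715220, p(59)=831820, p(60)=966467, p(61)=1121505, p(62)=1300156, p(63)=1505499, p(64)=1741630, p(65)=2012558.
Final step: p(66) = p(65) + p(64) - p(61) - p(59) + p(54) + p(51) - p(44) - p(40) + p(31) + p(26) - p(15) - p(9)
= 2012558 + 1741630 - 1121505 - 831820 + 386155 + 239943 - 75175 - 37338 + 6842 + 2436 - 176 - 30
= 2323520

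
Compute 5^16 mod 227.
175

Repeated squaring. Binary of 16 = 10000.
5^1 ≡ 5 (mod 227); 5^2 ≡ 25 (mod 227); 5^4 ≡ 171 (mod 227); 5^8 ≡ 185 (mod 227); 5^16 ≡ 175 (mod 227)
5^16 = 5^16 ≡ 175 (mod 227)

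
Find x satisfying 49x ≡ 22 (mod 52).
x ≡ 10 (mod 52)

gcd(49, 52) = 1, which divides 22, so solutions exist.
Find 49^(-1) mod 52 by the extended Euclidean algorithm:
52 = 1 × 49 + 3  ⟹  3 = (1)·52 + (-1)·49
49 = 16 × 3 + 1  ⟹  1 = (-16)·52 + (17)·49
So (17)·49 ≡ 1 (mod 52), i.e. 49^(-1) ≡ 17 (mod 52).
x ≡ 17 × 22 = 374 ≡ 10 (mod 52).
Check: 49 × 10 = 490 ≡ 22 (mod 52).
Unique solution: x ≡ 10 (mod 52)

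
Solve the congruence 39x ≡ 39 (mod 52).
x ≡ 1 (mod 4)

gcd(39, 52) = 13, which divides 39, so solutions exist.
Divide through by 13: 3x ≡ 3 (mod 4).
Find 3^(-1) mod 4 by the extended Euclidean algorithm:
4 = 1 × 3 + 1  ⟹  1 = (1)·4 + (-1)·3
So (-1)·3 ≡ 1 (mod 4), i.e. 3^(-1) ≡ -1 ≡ 3 (mod 4).
x ≡ 3 × 3 = 9 ≡ 1 (mod 4).
Check: 39 × 1 = 39 ≡ 39 (mod 52).
x ≡ 1 (mod 4), giving 13 solutions mod 52.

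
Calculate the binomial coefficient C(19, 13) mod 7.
0

Using Lucas' theorem:
Write n=19 and k=13 in base 7:
n in base 7: [2, 5]
k in base 7: [1, 6]
C(19,13) mod 7 = ∏ C(n_i, k_i) mod 7
Digit binomials (mod 7): C(2,1) = 2; C(5,6) = 0 (k_i > n_i)
Product: 2 × 0 = 0 ≡ 0 (mod 7)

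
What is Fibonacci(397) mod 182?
135

Matrix identity: Q^n = [[F_(n+1), F_n], [F_n, F_(n-1)]] with Q = [[1,1],[1,0]].
n = 397 = 110001101₂. Square-and-multiply, entries mod 182:
Q^1 = [[1,1],[1,0]]
Q^3 = (Q^1)²·Q = [[3,2],[2,1]]
Q^6 = (Q^3)² = [[13,8],[8,5]]
Q^12 = (Q^6)² = [[51,144],[144,89]]
Q^24 = (Q^12)² = [[41,140],[140,83]]
Q^49 = (Q^24)²·Q = [[57,169],[169,70]]
Q^99 = (Q^49)²·Q = [[129,142],[142,169]]
Q^198 = (Q^99)² = [[41,92],[92,131]]
Q^397 = (Q^198)²·Q = [[125,135],[135,172]]
F_397 mod 182 = Q^397[0][1] = 135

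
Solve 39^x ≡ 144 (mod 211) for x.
60

Baby-step giant-step with step n = ⌈√211⌉ = 15.
Baby steps 39^j mod 211 (j:value) for j=0..14: 0:1, 1:39, 2:44, 3:28, 4:37, 5:177, 6:151, 7:192, 8:103, 9:8, 10:101, 11:141, 12:13, 13:85, 14:150.
Giant-step multiplier: 39^(-15) ≡ 39^(210-15) = 39^195 ≡ 40 (mod 211).
Giant steps γ_i = 144·40^i mod 211: γ_0=144, γ_1=63, γ_2=199, γ_3=153, γ_4=1 (in table at j=0).
x = i·n + j = 4·15 + 0 = 60.
Check: 39^60 ≡ 144 (mod 211).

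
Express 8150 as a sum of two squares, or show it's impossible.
Not possible

Factorization: 8150 = 2 × 5^2 × 163
By Fermat: n is sum of two squares iff every prime p ≡ 3 (mod 4) appears to even power.
Prime(s) ≡ 3 (mod 4) with odd exponent: [(163, 1)]
Therefore 8150 cannot be expressed as a² + b².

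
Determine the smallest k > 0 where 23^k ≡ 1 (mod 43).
21

43 is prime, so ord(23) divides φ(43) = 42.
Divisors of 42: 1, 2, 3, 6, 7, 14, 21, 42.
Repeated squaring: 23^1 ≡ 23, 23^2 ≡ 13, 23^4 ≡ 40, 23^8 ≡ 9, 23^16 ≡ 38, 23^32 ≡ 25 (mod 43).
Test 23^d mod 43 for each divisor d in increasing order:
23^1 ≡ 23
23^2 ≡ 13
23^3 = 23^2·23^1 ≡ 41
23^6 = 23^4·23^2 ≡ 4
23^7 = 23^4·23^2·23^1 ≡ 6
23^14 = 23^8·23^4·23^2 ≡ 36
23^21 = 23^16·23^4·23^1 ≡ 1  ← first divisor giving 1
The order is 21.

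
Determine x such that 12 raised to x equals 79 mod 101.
84

Baby-step giant-step with step n = ⌈√101⌉ = 11.
Baby steps 12^j mod 101 (j:value) for j=0..10: 0:1, 1:12, 2:43, 3:11, 4:31, 5:69, 6:20, 7:38, 8:52, 9:18, 10:14.
Giant-step multiplier: 12^(-11) ≡ 12^(100-11) = 12^89 ≡ 98 (mod 101).
Giant steps γ_i = 79·98^i mod 101: γ_0=79, γ_1=66, γ_2=4, γ_3=89, γ_4=36, γ_5=94, γ_6=21, γ_7=38 (in table at j=7).
x = i·n + j = 7·11 + 7 = 84.
Check: 12^84 ≡ 79 (mod 101).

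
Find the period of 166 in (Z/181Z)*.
90

181 is prime, so ord(166) divides φ(181) = 180.
Divisors of 180: 1, 2, 3, 4, 5, 6, 9, 10, 12, 15, 18, 20, 30, 36, 45, 60, 90, 180.
Repeated squaring: 166^1 ≡ 166, 166^2 ≡ 44, 166^4 ≡ 126, 166^8 ≡ 129, 166^16 ≡ 170, 166^32 ≡ 121, 166^64 ≡ 161, 166^128 ≡ 38 (mod 181).
Test 166^d mod 181 for each divisor d in increasing order:
166^1 ≡ 166
166^2 ≡ 44
166^3 = 166^2·166^1 ≡ 64
166^4 ≡ 126
166^5 = 166^4·166^1 ≡ 101
166^6 = 166^4·166^2 ≡ 114
166^9 = 166^8·166^1 ≡ 56
166^10 = 166^8·166^2 ≡ 65
166^12 = 166^8·166^4 ≡ 145
166^15 = 166^8·166^4·166^2·166^1 ≡ 49
166^18 = 166^16·166^2 ≡ 59
166^20 = 166^16·166^4 ≡ 62
166^30 = 166^16·166^8·166^4·166^2 ≡ 48
166^36 = 166^32·166^4 ≡ 42
166^45 = 166^32·166^8·166^4·166^1 ≡ 180
166^60 = 166^32·166^16·166^8·166^4 ≡ 132
166^90 = 166^64·166^16·166^8·166^2 ≡ 1  ← first divisor giving 1
The order is 90.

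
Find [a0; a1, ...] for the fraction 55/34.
[1; 1, 1, 1, 1, 1, 1, 2]

Euclidean algorithm steps:
55 = 1 × 34 + 21
34 = 1 × 21 + 13
21 = 1 × 13 + 8
13 = 1 × 8 + 5
8 = 1 × 5 + 3
5 = 1 × 3 + 2
3 = 1 × 2 + 1
2 = 2 × 1 + 0
Continued fraction: [1; 1, 1, 1, 1, 1, 1, 2]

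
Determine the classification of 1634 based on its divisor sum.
deficient

Proper divisors of 1634: sum = 1 + 2 + 19 + 38 + 43 + 86 + 817 = 1006
Since 1006 < 1634, 1634 is deficient.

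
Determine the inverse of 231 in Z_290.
231

gcd(231, 290) = 1, so the inverse exists.
Extended Euclidean algorithm on (290, 231):
290 = 1 × 231 + 59  ⟹  59 = (1)·290 + (-1)·231
231 = 3 × 59 + 54  ⟹  54 = (-3)·290 + (4)·231
59 = 1 × 54 + 5  ⟹  5 = (4)·290 + (-5)·231
54 = 10 × 5 + 4  ⟹  4 = (-43)·290 + (54)·231
5 = 1 × 4 + 1  ⟹  1 = (47)·290 + (-59)·231
So (-59)·231 ≡ 1 (mod 290), i.e. 231^(-1) ≡ -59 ≡ 231 (mod 290).
Check: 231 × 231 = 53361 ≡ 1 (mod 290)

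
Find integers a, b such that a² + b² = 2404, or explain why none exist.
10² + 48² (a=10, b=48)

Factorization: 2404 = 2^2 × 601
By Fermat: n is sum of two squares iff every prime p ≡ 3 (mod 4) appears to even power.
All primes ≡ 3 (mod 4) appear to even power.
Search a = 0, 1, 2, … for 2404 - a² a perfect square: first hit at a = 10: 2404 - 100 = 2304 = 48².
2404 = 10² + 48² = 100 + 2304 ✓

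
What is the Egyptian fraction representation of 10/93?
1/10 + 1/133 + 1/123690

Greedy algorithm:
10/93: ceiling(93/10) = 10, use 1/10
7/930: ceiling(930/7) = 133, use 1/133
1/123690: ceiling(123690/1) = 123690, use 1/123690
Result: 10/93 = 1/10 + 1/133 + 1/123690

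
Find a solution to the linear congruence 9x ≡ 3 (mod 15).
x ≡ 2 (mod 5)

gcd(9, 15) = 3, which divides 3, so solutions exist.
Divide through by 3: 3x ≡ 1 (mod 5).
Find 3^(-1) mod 5 by the extended Euclidean algorithm:
5 = 1 × 3 + 2  ⟹  2 = (1)·5 + (-1)·3
3 = 1 × 2 + 1  ⟹  1 = (-1)·5 + (2)·3
So (2)·3 ≡ 1 (mod 5), i.e. 3^(-1) ≡ 2 (mod 5).
x ≡ 2 × 1 = 2 ≡ 2 (mod 5).
Check: 9 × 2 = 18 ≡ 3 (mod 15).
x ≡ 2 (mod 5), giving 3 solutions mod 15.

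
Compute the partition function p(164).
156919475295

p(n) counts ways to write n as a sum of positive integers (order ignored).
Euler's pentagonal recurrence: p(k) = p(k-1) + p(k-2) - p(k-5) - p(k-7) + p(k-12) + p(k-15) - ... (offsets j(3j∓1)/2, signs ++--, p(0)=1, p(<0)=0).
DP table for k = 0..163: p(0)=1, p(1)=1, p(2)=2, p(3)=3, p(4)=5, p(5)=7, p(6)=11, p(7)=15, p(8)=22, p(9)=30, p(10)=42, p(11)=56, p(12)=77, p(13)=101, p(14)=135, p(15)=176, p(16)=231, p(17)=297, p(18)=385, p(19)=490, p(20)=627, p(21)=792, p(22)=1002, p(23)=1255, p(24)=1575, p(25)=1958, p(26)=2436, p(27)=3010, p(28)=3718, p(29)=4565, p(30)=5604, p(31)=6842, p(32)=8349, p(33)=10143, p(34)=12310, p(35)=14883, p(36)=17977, p(37)=21637, p(38)=26015, p(39)=31185, p(40)=37338, p(41)=44583, p(42)=53174, p(43)=63261, p(44)=75175, p(45)=89134, p(46)=105558, p(47)=124754, p(48)=147273, p(49)=173525, p(50)=204226, p(51)=239943, p(52)=281589, p(53)=329931, p(54)=386155, p(55)=451276, p(56)=526823, p(57)=614154, p(58)=715220, p(59)=831820, p(60)=966467, p(61)=1121505, p(62)=1300156, p(63)=1505499, p(64)=1741630, p(65)=2012558, p(66)=2323520, p(67)=2679689, p(68)=3087735, p(69)=3554345, p(70)=4087968, p(71)=4697205, p(72)=5392783, p(73)=6185689, p(74)=7089500, p(75)=8118264, p(76)=9289091, p(77)=10619863, p(78)=12132164, p(79)=13848650, p(80)=15796476, p(81)=18004327, p(82)=20506255, p(83)=23338469, p(84)=26543660, p(85)=30167357, p(86)=34262962, p(87)=38887673, p(88)=44108109, p(89)=49995925, p(90)=56634173, p(91)=64112359, p(92)=72533807, p(93)=82010177, p(94)=92669720, p(95)=104651419, p(96)=118114304, p(97)=133230930, p(98)=150198136, p(99)=169229875, p(100)=190569292, p(101)=214481126, p(102)=241265379, p(103)=271248950, p(104)=304801365, p(105)=342325709, p(106)=384276336, p(107)=431149389, p(108)=483502844, p(109)=541946240, p(110)=607163746, p(111)=679903203, p(112)=761002156, p(113)=851376628, p(114)=952050665, p(115)=1064144451, p(116)=1188908248, p(117)=1327710076, p(118)=1482074143, p(119)=1653668665, p(120)=1844349560, p(121)=2056148051, p(122)=2291320912, p(123)=2552338241, p(124)=2841940500, p(125)=3163127352, p(126)=3519222692, p(127)=3913864295, p(128)=4351078600, p(129)=4835271870, p(130)=5371315400, p(131)=5964539504, p(132)=6620830889, p(133)=7346629512, p(134)=8149040695, p(135)=9035836076, p(136)=10015581680, p(137)=11097645016, p(138)=12292341831, p(139)=13610949895, p(140)=15065878135, p(141)=16670689208, p(142)=18440293320, p(143)=20390982757, p(144)=22540654445, p(145)=24908858009, p(146)=27517052599, p(147)=30388671978, p(148)=33549419497, p(149)=37027355200, p(150)=40853235313, p(151)=45060624582, p(152)=49686288421, p(153)=54770336324, p(154)=60356673280, p(155)=66493182097, p(156)=73232243759, p(157)=80630964769, p(158)=88751778802, p(159)=97662728555, p(160)=107438159466, p(161)=118159068427, p(162)=129913904637, p(163)=142798995930.
Final step: p(164) = p(163) + p(162) - p(159) - p(157) + p(152) + p(149) - p(142) - p(138) + p(129) + p(124) - p(113) - p(107) + p(94) + p(87) - p(72) - p(64) + p(47) + p(38) - p(19) - p(9)
= 142798995930 + 129913904637 - 97662728555 - 80630964769 + 49686288421 + 37027355200 - 18440293320 - 12292341831 + 4835271870 + 2841940500 - 851376628 - 431149389 + 92669720 + 38887673 - 5392783 - 1741630 + 124754 + 26015 - 490 - 30
= 156919475295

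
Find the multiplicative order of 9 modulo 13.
3

13 is prime, so ord(9) divides φ(13) = 12.
Divisors of 12: 1, 2, 3, 4, 6, 12.
Repeated squaring: 9^1 ≡ 9, 9^2 ≡ 3, 9^4 ≡ 9, 9^8 ≡ 3 (mod 13).
Test 9^d mod 13 for each divisor d in increasing order:
9^1 ≡ 9
9^2 ≡ 3
9^3 = 9^2·9^1 ≡ 1  ← first divisor giving 1
The order is 3.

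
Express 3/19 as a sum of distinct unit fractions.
1/7 + 1/67 + 1/8911

Greedy algorithm:
3/19: ceiling(19/3) = 7, use 1/7
2/133: ceiling(133/2) = 67, use 1/67
1/8911: ceiling(8911/1) = 8911, use 1/8911
Result: 3/19 = 1/7 + 1/67 + 1/8911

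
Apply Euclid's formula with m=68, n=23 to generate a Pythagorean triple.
(4095, 3128, 5153)

Euclid's formula: a = m² - n², b = 2mn, c = m² + n²
m = 68, n = 23
a = 68² - 23² = 4624 - 529 = 4095
b = 2 × 68 × 23 = 3128
c = 68² + 23² = 4624 + 529 = 5153
Verification: 4095² + 3128² = 16769025 + 9784384 = 26553409 = 5153² ✓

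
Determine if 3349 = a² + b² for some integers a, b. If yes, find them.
10² + 57² (a=10, b=57)

Factorization: 3349 = 17 × 197
By Fermat: n is sum of two squares iff every prime p ≡ 3 (mod 4) appears to even power.
All primes ≡ 3 (mod 4) appear to even power.
Search a = 0, 1, 2, … for 3349 - a² a perfect square: first hit at a = 10: 3349 - 100 = 3249 = 57².
3349 = 10² + 57² = 100 + 3249 ✓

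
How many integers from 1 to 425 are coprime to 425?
320

425 = 5^2 × 17
φ(n) = n × ∏(1 - 1/p) for each prime p dividing n
φ(425) = 425 × (1 - 1/5) × (1 - 1/17) = 320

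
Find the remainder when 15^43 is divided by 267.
261

Repeated squaring. Binary of 43 = 101011.
15^1 ≡ 15 (mod 267); 15^2 ≡ 225 (mod 267); 15^4 ≡ 162 (mod 267); 15^8 ≡ 78 (mod 267); 15^16 ≡ 210 (mod 267); 15^32 ≡ 45 (mod 267)
15^43 = 15^1 × 15^2 × 15^8 × 15^32 ≡ 261 (mod 267)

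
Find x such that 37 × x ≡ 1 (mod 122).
33

gcd(37, 122) = 1, so the inverse exists.
Extended Euclidean algorithm on (122, 37):
122 = 3 × 37 + 11  ⟹  11 = (1)·122 + (-3)·37
37 = 3 × 11 + 4  ⟹  4 = (-3)·122 + (10)·37
11 = 2 × 4 + 3  ⟹  3 = (7)·122 + (-23)·37
4 = 1 × 3 + 1  ⟹  1 = (-10)·122 + (33)·37
So (33)·37 ≡ 1 (mod 122), i.e. 37^(-1) ≡ 33 (mod 122).
Check: 37 × 33 = 1221 ≡ 1 (mod 122)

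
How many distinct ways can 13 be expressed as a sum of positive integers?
101

p(n) counts ways to write n as a sum of positive integers (order ignored).
Euler's pentagonal recurrence: p(k) = p(k-1) + p(k-2) - p(k-5) - p(k-7) + p(k-12) + p(k-15) - ... (offsets j(3j∓1)/2, signs ++--, p(0)=1, p(<0)=0).
DP table for k = 0..12: p(0)=1, p(1)=1, p(2)=2, p(3)=3, p(4)=5, p(5)=7, p(6)=11, p(7)=15, p(8)=22, p(9)=30, p(10)=42, p(11)=56, p(12)=77.
Final step: p(13) = p(12) + p(11) - p(8) - p(6) + p(1)
= 77 + 56 - 22 - 11 + 1
= 101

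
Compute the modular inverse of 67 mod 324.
295

gcd(67, 324) = 1, so the inverse exists.
Extended Euclidean algorithm on (324, 67):
324 = 4 × 67 + 56  ⟹  56 = (1)·324 + (-4)·67
67 = 1 × 56 + 11  ⟹  11 = (-1)·324 + (5)·67
56 = 5 × 11 + 1  ⟹  1 = (6)·324 + (-29)·67
So (-29)·67 ≡ 1 (mod 324), i.e. 67^(-1) ≡ -29 ≡ 295 (mod 324).
Check: 67 × 295 = 19765 ≡ 1 (mod 324)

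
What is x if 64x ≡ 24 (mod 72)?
x ≡ 6 (mod 9)

gcd(64, 72) = 8, which divides 24, so solutions exist.
Divide through by 8: 8x ≡ 3 (mod 9).
Find 8^(-1) mod 9 by the extended Euclidean algorithm:
9 = 1 × 8 + 1  ⟹  1 = (1)·9 + (-1)·8
So (-1)·8 ≡ 1 (mod 9), i.e. 8^(-1) ≡ -1 ≡ 8 (mod 9).
x ≡ 8 × 3 = 24 ≡ 6 (mod 9).
Check: 64 × 6 = 384 ≡ 24 (mod 72).
x ≡ 6 (mod 9), giving 8 solutions mod 72.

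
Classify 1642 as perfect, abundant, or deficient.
deficient

Proper divisors of 1642: sum = 1 + 2 + 821 = 824
Since 824 < 1642, 1642 is deficient.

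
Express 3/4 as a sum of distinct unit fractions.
1/2 + 1/4

Greedy algorithm:
3/4: ceiling(4/3) = 2, use 1/2
1/4: ceiling(4/1) = 4, use 1/4
Result: 3/4 = 1/2 + 1/4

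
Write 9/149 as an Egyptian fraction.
1/17 + 1/634 + 1/535308 + 1/429831446988

Greedy algorithm:
9/149: ceiling(149/9) = 17, use 1/17
4/2533: ceiling(2533/4) = 634, use 1/634
3/1605922: ceiling(1605922/3) = 535308, use 1/535308
1/429831446988: ceiling(429831446988/1) = 429831446988, use 1/429831446988
Result: 9/149 = 1/17 + 1/634 + 1/535308 + 1/429831446988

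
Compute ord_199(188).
11

199 is prime, so ord(188) divides φ(199) = 198.
Divisors of 198: 1, 2, 3, 6, 9, 11, 18, 22, 33, 66, 99, 198.
Repeated squaring: 188^1 ≡ 188, 188^2 ≡ 121, 188^4 ≡ 114, 188^8 ≡ 61, 188^16 ≡ 139, 188^32 ≡ 18, 188^64 ≡ 125, 188^128 ≡ 103 (mod 199).
Test 188^d mod 199 for each divisor d in increasing order:
188^1 ≡ 188
188^2 ≡ 121
188^3 = 188^2·188^1 ≡ 62
188^6 = 188^4·188^2 ≡ 63
188^9 = 188^8·188^1 ≡ 125
188^11 = 188^8·188^2·188^1 ≡ 1  ← first divisor giving 1
The order is 11.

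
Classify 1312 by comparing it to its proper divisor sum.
abundant

Proper divisors of 1312: sum = 1 + 2 + 4 + 8 + 16 + 32 + 41 + 82 + 164 + 328 + 656 = 1334
Since 1334 > 1312, 1312 is abundant.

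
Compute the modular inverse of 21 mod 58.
47

gcd(21, 58) = 1, so the inverse exists.
Extended Euclidean algorithm on (58, 21):
58 = 2 × 21 + 16  ⟹  16 = (1)·58 + (-2)·21
21 = 1 × 16 + 5  ⟹  5 = (-1)·58 + (3)·21
16 = 3 × 5 + 1  ⟹  1 = (4)·58 + (-11)·21
So (-11)·21 ≡ 1 (mod 58), i.e. 21^(-1) ≡ -11 ≡ 47 (mod 58).
Check: 21 × 47 = 987 ≡ 1 (mod 58)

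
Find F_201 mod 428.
182

Matrix identity: Q^n = [[F_(n+1), F_n], [F_n, F_(n-1)]] with Q = [[1,1],[1,0]].
n = 201 = 11001001₂. Square-and-multiply, entries mod 428:
Q^1 = [[1,1],[1,0]]
Q^3 = (Q^1)²·Q = [[3,2],[2,1]]
Q^6 = (Q^3)² = [[13,8],[8,5]]
Q^12 = (Q^6)² = [[233,144],[144,89]]
Q^25 = (Q^12)²·Q = [[269,125],[125,144]]
Q^50 = (Q^25)² = [[246,265],[265,409]]
Q^100 = (Q^50)² = [[201,235],[235,394]]
Q^201 = (Q^100)²·Q = [[51,182],[182,297]]
F_201 mod 428 = Q^201[0][1] = 182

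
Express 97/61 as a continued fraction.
[1; 1, 1, 2, 3, 1, 2]

Euclidean algorithm steps:
97 = 1 × 61 + 36
61 = 1 × 36 + 25
36 = 1 × 25 + 11
25 = 2 × 11 + 3
11 = 3 × 3 + 2
3 = 1 × 2 + 1
2 = 2 × 1 + 0
Continued fraction: [1; 1, 1, 2, 3, 1, 2]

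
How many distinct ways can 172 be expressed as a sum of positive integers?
330495499613

p(n) counts ways to write n as a sum of positive integers (order ignored).
Euler's pentagonal recurrence: p(k) = p(k-1) + p(k-2) - p(k-5) - p(k-7) + p(k-12) + p(k-15) - ... (offsets j(3j∓1)/2, signs ++--, p(0)=1, p(<0)=0).
DP table for k = 0..171: p(0)=1, p(1)=1, p(2)=2, p(3)=3, p(4)=5, p(5)=7, p(6)=11, p(7)=15, p(8)=22, p(9)=30, p(10)=42, p(11)=56, p(12)=77, p(13)=101, p(14)=135, p(15)=176, p(16)=231, p(17)=297, p(18)=385, p(19)=490, p(20)=627, p(21)=792, p(22)=1002, p(23)=1255, p(24)=1575, p(25)=1958, p(26)=2436, p(27)=3010, p(28)=3718, p(29)=4565, p(30)=5604, p(31)=6842, p(32)=8349, p(33)=10143, p(34)=12310, p(35)=14883, p(36)=17977, p(37)=21637, p(38)=26015, p(39)=31185, p(40)=37338, p(41)=44583, p(42)=53174, p(43)=63261, p(44)=75175, p(45)=89134, p(46)=105558, p(47)=124754, p(48)=147273, p(49)=173525, p(50)=204226, p(51)=239943, p(52)=281589, p(53)=329931, p(54)=386155, p(55)=451276, p(56)=526823, p(57)=614154, p(58)=715220, p(59)=831820, p(60)=966467, p(61)=1121505, p(62)=1300156, p(63)=1505499, p(64)=1741630, p(65)=2012558, p(66)=2323520, p(67)=2679689, p(68)=3087735, p(69)=3554345, p(70)=4087968, p(71)=4697205, p(72)=5392783, p(73)=6185689, p(74)=7089500, p(75)=8118264, p(76)=9289091, p(77)=10619863, p(78)=12132164, p(79)=13848650, p(80)=15796476, p(81)=18004327, p(82)=20506255, p(83)=23338469, p(84)=26543660, p(85)=30167357, p(86)=34262962, p(87)=38887673, p(88)=44108109, p(89)=49995925, p(90)=56634173, p(91)=64112359, p(92)=72533807, p(93)=82010177, p(94)=92669720, p(95)=104651419, p(96)=118114304, p(97)=133230930, p(98)=150198136, p(99)=169229875, p(100)=190569292, p(101)=214481126, p(102)=241265379, p(103)=271248950, p(104)=304801365, p(105)=342325709, p(106)=384276336, p(107)=431149389, p(108)=483502844, p(109)=541946240, p(110)=607163746, p(111)=679903203, p(112)=761002156, p(113)=851376628, p(114)=952050665, p(115)=1064144451, p(116)=1188908248, p(117)=1327710076, p(118)=1482074143, p(119)=1653668665, p(120)=1844349560, p(121)=2056148051, p(122)=2291320912, p(123)=2552338241, p(124)=2841940500, p(125)=3163127352, p(126)=3519222692, p(127)=3913864295, p(128)=4351078600, p(129)=4835271870, p(130)=5371315400, p(131)=5964539504, p(132)=6620830889, p(133)=7346629512, p(134)=8149040695, p(135)=9035836076, p(136)=10015581680, p(137)=11097645016, p(138)=12292341831, p(139)=13610949895, p(140)=15065878135, p(141)=16670689208, p(142)=18440293320, p(143)=20390982757, p(144)=22540654445, p(145)=24908858009, p(146)=27517052599, p(147)=30388671978, p(148)=33549419497, p(149)=37027355200, p(150)=40853235313, p(151)=45060624582, p(152)=49686288421, p(153)=54770336324, p(154)=60356673280, p(155)=66493182097, p(156)=73232243759, p(157)=80630964769, p(158)=88751778802, p(159)=97662728555, p(160)=107438159466, p(161)=118159068427, p(162)=129913904637, p(163)=142798995930, p(164)=156919475295, p(165)=172389800255, p(166)=189334822579, p(167)=207890420102, p(168)=228204732751, p(169)=250438925115, p(170)=274768617130, p(171)=301384802048.
Final step: p(172) = p(171) + p(170) - p(167) - p(165) + p(160) + p(157) - p(150) - p(146) + p(137) + p(132) - p(121) - p(115) + p(102) + p(95) - p(80) - p(72) + p(55) + p(46) - p(27) - p(17)
= 301384802048 + 274768617130 - 207890420102 - 172389800255 + 107438159466 + 80630964769 - 40853235313 - 27517052599 + 11097645016 + 6620830889 - 2056148051 - 1064144451 + 241265379 + 104651419 - 15796476 - 5392783 + 451276 + 105558 - 3010 - 297
= 330495499613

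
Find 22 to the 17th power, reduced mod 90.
52

Repeated squaring. Binary of 17 = 10001.
22^1 ≡ 22 (mod 90); 22^2 ≡ 34 (mod 90); 22^4 ≡ 76 (mod 90); 22^8 ≡ 16 (mod 90); 22^16 ≡ 76 (mod 90)
22^17 = 22^1 × 22^16 ≡ 52 (mod 90)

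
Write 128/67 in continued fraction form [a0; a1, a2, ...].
[1; 1, 10, 6]

Euclidean algorithm steps:
128 = 1 × 67 + 61
67 = 1 × 61 + 6
61 = 10 × 6 + 1
6 = 6 × 1 + 0
Continued fraction: [1; 1, 10, 6]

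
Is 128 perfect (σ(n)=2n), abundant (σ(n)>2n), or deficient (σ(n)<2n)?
deficient

Proper divisors of 128: sum = 1 + 2 + 4 + 8 + 16 + 32 + 64 = 127
Since 127 < 128, 128 is deficient.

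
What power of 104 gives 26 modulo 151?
111

Baby-step giant-step with step n = ⌈√151⌉ = 13.
Baby steps 104^j mod 151 (j:value) for j=0..12: 0:1, 1:104, 2:95, 3:65, 4:116, 5:135, 6:148, 7:141, 8:17, 9:107, 10:105, 11:48, 12:9.
Giant-step multiplier: 104^(-13) ≡ 104^(150-13) = 104^137 ≡ 146 (mod 151).
Giant steps γ_i = 26·146^i mod 151: γ_0=26, γ_1=21, γ_2=46, γ_3=72, γ_4=93, γ_5=139, γ_6=60, γ_7=2, γ_8=141 (in table at j=7).
x = i·n + j = 8·13 + 7 = 111.
Check: 104^111 ≡ 26 (mod 151).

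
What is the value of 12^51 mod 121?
78

Repeated squaring. Binary of 51 = 110011.
12^1 ≡ 12 (mod 121); 12^2 ≡ 23 (mod 121); 12^4 ≡ 45 (mod 121); 12^8 ≡ 89 (mod 121); 12^16 ≡ 56 (mod 121); 12^32 ≡ 111 (mod 121)
12^51 = 12^1 × 12^2 × 12^16 × 12^32 ≡ 78 (mod 121)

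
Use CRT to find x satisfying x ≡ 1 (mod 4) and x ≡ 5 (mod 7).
5

Using Chinese Remainder Theorem:
M = 4 × 7 = 28
M1 = 7, M2 = 4
y1 = 7^(-1) mod 4 = 3
y2 = 4^(-1) mod 7 = 2
x = (1×7×3 + 5×4×2) mod 28 = 5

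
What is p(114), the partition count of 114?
952050665

p(n) counts ways to write n as a sum of positive integers (order ignored).
Euler's pentagonal recurrence: p(k) = p(k-1) + p(k-2) - p(k-5) - p(k-7) + p(k-12) + p(k-15) - ... (offsets j(3j∓1)/2, signs ++--, p(0)=1, p(<0)=0).
DP table for k = 0..113: p(0)=1, p(1)=1, p(2)=2, p(3)=3, p(4)=5, p(5)=7, p(6)=11, p(7)=15, p(8)=22, p(9)=30, p(10)=42, p(11)=56, p(12)=77, p(13)=101, p(14)=135, p(15)=176, p(16)=231, p(17)=297, p(18)=385, p(19)=490, p(20)=627, p(21)=792, p(22)=1002, p(23)=1255, p(24)=1575, p(25)=1958, p(26)=2436, p(27)=3010, p(28)=3718, p(29)=4565, p(30)=5604, p(31)=6842, p(32)=8349, p(33)=10143, p(34)=12310, p(35)=14883, p(36)=17977, p(37)=21637, p(38)=26015, p(39)=31185, p(40)=37338, p(41)=44583, p(42)=53174, p(43)=63261, p(44)=75175, p(45)=89134, p(46)=105558, p(47)=124754, p(48)=147273, p(49)=173525, p(50)=204226, p(51)=239943, p(52)=281589, p(53)=329931, p(54)=386155, p(55)=451276, p(56)=526823, p(57)=614154, p(58)=715220, p(59)=831820, p(60)=966467, p(61)=1121505, p(62)=1300156, p(63)=1505499, p(64)=1741630, p(65)=2012558, p(66)=2323520, p(67)=2679689, p(68)=3087735, p(69)=3554345, p(70)=4087968, p(71)=4697205, p(72)=5392783, p(73)=6185689, p(74)=7089500, p(75)=8118264, p(76)=9289091, p(77)=10619863, p(78)=12132164, p(79)=13848650, p(80)=15796476, p(81)=18004327, p(82)=20506255, p(83)=23338469, p(84)=26543660, p(85)=30167357, p(86)=34262962, p(87)=38887673, p(88)=44108109, p(89)=49995925, p(90)=56634173, p(91)=64112359, p(92)=72533807, p(93)=82010177, p(94)=92669720, p(95)=104651419, p(96)=118114304, p(97)=133230930, p(98)=150198136, p(99)=169229875, p(100)=190569292, p(101)=214481126, p(102)=241265379, p(103)=271248950, p(104)=304801365, p(105)=342325709, p(106)=384276336, p(107)=431149389, p(108)=483502844, p(109)=541946240, p(110)=607163746, p(111)=679903203, p(112)=761002156, p(113)=851376628.
Final step: p(114) = p(113) + p(112) - p(109) - p(107) + p(102) + p(99) - p(92) - p(88) + p(79) + p(74) - p(63) - p(57) + p(44) + p(37) - p(22) - p(14)
= 851376628 + 761002156 - 541946240 - 431149389 + 241265379 + 169229875 - 72533807 - 44108109 + 13848650 + 7089500 - 1505499 - 614154 + 75175 + 21637 - 1002 - 135
= 952050665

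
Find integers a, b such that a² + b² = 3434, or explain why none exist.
25² + 53² (a=25, b=53)

Factorization: 3434 = 2 × 17 × 101
By Fermat: n is sum of two squares iff every prime p ≡ 3 (mod 4) appears to even power.
All primes ≡ 3 (mod 4) appear to even power.
Search a = 0, 1, 2, … for 3434 - a² a perfect square: first hit at a = 25: 3434 - 625 = 2809 = 53².
3434 = 25² + 53² = 625 + 2809 ✓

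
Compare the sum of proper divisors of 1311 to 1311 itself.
deficient

Proper divisors of 1311: sum = 1 + 3 + 19 + 23 + 57 + 69 + 437 = 609
Since 609 < 1311, 1311 is deficient.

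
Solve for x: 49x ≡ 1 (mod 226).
143

gcd(49, 226) = 1, so the inverse exists.
Extended Euclidean algorithm on (226, 49):
226 = 4 × 49 + 30  ⟹  30 = (1)·226 + (-4)·49
49 = 1 × 30 + 19  ⟹  19 = (-1)·226 + (5)·49
30 = 1 × 19 + 11  ⟹  11 = (2)·226 + (-9)·49
19 = 1 × 11 + 8  ⟹  8 = (-3)·226 + (14)·49
11 = 1 × 8 + 3  ⟹  3 = (5)·226 + (-23)·49
8 = 2 × 3 + 2  ⟹  2 = (-13)·226 + (60)·49
3 = 1 × 2 + 1  ⟹  1 = (18)·226 + (-83)·49
So (-83)·49 ≡ 1 (mod 226), i.e. 49^(-1) ≡ -83 ≡ 143 (mod 226).
Check: 49 × 143 = 7007 ≡ 1 (mod 226)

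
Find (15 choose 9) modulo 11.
0

Using Lucas' theorem:
Write n=15 and k=9 in base 11:
n in base 11: [1, 4]
k in base 11: [0, 9]
C(15,9) mod 11 = ∏ C(n_i, k_i) mod 11
Digit binomials (mod 11): C(1,0) = 1; C(4,9) = 0 (k_i > n_i)
Product: 1 × 0 = 0 ≡ 0 (mod 11)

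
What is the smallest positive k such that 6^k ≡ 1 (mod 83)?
82

83 is prime, so ord(6) divides φ(83) = 82.
Divisors of 82: 1, 2, 41, 82.
Repeated squaring: 6^1 ≡ 6, 6^2 ≡ 36, 6^4 ≡ 51, 6^8 ≡ 28, 6^16 ≡ 37, 6^32 ≡ 41, 6^64 ≡ 21 (mod 83).
Test 6^d mod 83 for each divisor d in increasing order:
6^1 ≡ 6
6^2 ≡ 36
6^41 = 6^32·6^8·6^1 ≡ 82
6^82 = 6^64·6^16·6^2 ≡ 1  ← first divisor giving 1
The order is 82.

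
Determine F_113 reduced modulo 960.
253

Matrix identity: Q^n = [[F_(n+1), F_n], [F_n, F_(n-1)]] with Q = [[1,1],[1,0]].
n = 113 = 1110001₂. Square-and-multiply, entries mod 960:
Q^1 = [[1,1],[1,0]]
Q^3 = (Q^1)²·Q = [[3,2],[2,1]]
Q^7 = (Q^3)²·Q = [[21,13],[13,8]]
Q^14 = (Q^7)² = [[610,377],[377,233]]
Q^28 = (Q^14)² = [[629,51],[51,578]]
Q^56 = (Q^28)² = [[802,117],[117,685]]
Q^113 = (Q^56)²·Q = [[472,253],[253,219]]
F_113 mod 960 = Q^113[0][1] = 253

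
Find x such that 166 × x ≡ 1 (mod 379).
258

gcd(166, 379) = 1, so the inverse exists.
Extended Euclidean algorithm on (379, 166):
379 = 2 × 166 + 47  ⟹  47 = (1)·379 + (-2)·166
166 = 3 × 47 + 25  ⟹  25 = (-3)·379 + (7)·166
47 = 1 × 25 + 22  ⟹  22 = (4)·379 + (-9)·166
25 = 1 × 22 + 3  ⟹  3 = (-7)·379 + (16)·166
22 = 7 × 3 + 1  ⟹  1 = (53)·379 + (-121)·166
So (-121)·166 ≡ 1 (mod 379), i.e. 166^(-1) ≡ -121 ≡ 258 (mod 379).
Check: 166 × 258 = 42828 ≡ 1 (mod 379)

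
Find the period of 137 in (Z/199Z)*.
22

199 is prime, so ord(137) divides φ(199) = 198.
Divisors of 198: 1, 2, 3, 6, 9, 11, 18, 22, 33, 66, 99, 198.
Repeated squaring: 137^1 ≡ 137, 137^2 ≡ 63, 137^4 ≡ 188, 137^8 ≡ 121, 137^16 ≡ 114, 137^32 ≡ 61, 137^64 ≡ 139, 137^128 ≡ 18 (mod 199).
Test 137^d mod 199 for each divisor d in increasing order:
137^1 ≡ 137
137^2 ≡ 63
137^3 = 137^2·137^1 ≡ 74
137^6 = 137^4·137^2 ≡ 103
137^9 = 137^8·137^1 ≡ 60
137^11 = 137^8·137^2·137^1 ≡ 198
137^18 = 137^16·137^2 ≡ 18
137^22 = 137^16·137^4·137^2 ≡ 1  ← first divisor giving 1
The order is 22.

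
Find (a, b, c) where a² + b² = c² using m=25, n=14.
(429, 700, 821)

Euclid's formula: a = m² - n², b = 2mn, c = m² + n²
m = 25, n = 14
a = 25² - 14² = 625 - 196 = 429
b = 2 × 25 × 14 = 700
c = 25² + 14² = 625 + 196 = 821
Verification: 429² + 700² = 184041 + 490000 = 674041 = 821² ✓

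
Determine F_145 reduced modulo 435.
295

Matrix identity: Q^n = [[F_(n+1), F_n], [F_n, F_(n-1)]] with Q = [[1,1],[1,0]].
n = 145 = 10010001₂. Square-and-multiply, entries mod 435:
Q^1 = [[1,1],[1,0]]
Q^2 = (Q^1)² = [[2,1],[1,1]]
Q^4 = (Q^2)² = [[5,3],[3,2]]
Q^9 = (Q^4)²·Q = [[55,34],[34,21]]
Q^18 = (Q^9)² = [[266,409],[409,292]]
Q^36 = (Q^18)² = [[92,282],[282,245]]
Q^72 = (Q^36)² = [[118,204],[204,349]]
Q^145 = (Q^72)²·Q = [[298,295],[295,3]]
F_145 mod 435 = Q^145[0][1] = 295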